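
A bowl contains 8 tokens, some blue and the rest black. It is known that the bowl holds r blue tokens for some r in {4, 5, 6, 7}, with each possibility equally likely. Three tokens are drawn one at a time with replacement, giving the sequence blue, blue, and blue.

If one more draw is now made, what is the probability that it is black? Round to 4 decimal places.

Under each hypothesis, the probability of the observed sequence is: P(data | r = 4) = (4/8)(4/8)(4/8) = 0.125; P(data | r = 5) = (5/8)(5/8)(5/8) = 0.24414; P(data | r = 6) = (6/8)(6/8)(6/8) = 0.42188; P(data | r = 7) = (7/8)(7/8)(7/8) = 0.66992.
Multiplying each by its prior: 1/4 · 0.125 = 0.03125, 1/4 · 0.24414 = 0.061035, 1/4 · 0.42188 = 0.10547, 1/4 · 0.66992 = 0.16748; with total 0.36523.
Dividing through by the total gives posterior P(r = 4 | data) = 0.085561, P(r = 5 | data) = 0.16711, P(r = 6 | data) = 0.28877, P(r = 7 | data) = 0.45856.
So P(black next | data) = Σ P(black next | H) P(H | data) = (1/2)(0.085561) + (3/8)(0.16711) + (1/4)(0.28877) + (1/8)(0.45856) = 0.23496.

0.2350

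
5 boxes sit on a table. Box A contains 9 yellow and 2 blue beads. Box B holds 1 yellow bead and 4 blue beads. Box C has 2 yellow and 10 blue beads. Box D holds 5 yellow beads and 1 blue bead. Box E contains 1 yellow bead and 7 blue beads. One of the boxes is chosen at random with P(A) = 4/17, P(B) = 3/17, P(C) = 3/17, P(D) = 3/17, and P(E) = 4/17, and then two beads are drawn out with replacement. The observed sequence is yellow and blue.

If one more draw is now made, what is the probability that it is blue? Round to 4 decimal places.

For each hypothesis, P(data | H) works out to: P(data | box A) = (9/11)(2/11) = 0.14876; P(data | box B) = (1/5)(4/5) = 0.16; P(data | box C) = (2/12)(10/12) = 0.13889; P(data | box D) = (5/6)(1/6) = 0.13889; P(data | box E) = (1/8)(7/8) = 0.10938.
Weighting by the prior gives 4/17 · 0.14876 = 0.035002, 3/17 · 0.16 = 0.028235, 3/17 · 0.13889 = 0.02451, 3/17 · 0.13889 = 0.02451, 4/17 · 0.10938 = 0.025735; with total 0.13799.
Normalising, the posterior is P(box A | data) = 0.25365, P(box B | data) = 0.20461, P(box C | data) = 0.17762, P(box D | data) = 0.17762, P(box E | data) = 0.1865.
Averaging over the posterior, P(blue next | data) = (2/11)(0.25365) + (4/5)(0.20461) + (5/6)(0.17762) + (1/6)(0.17762) + (7/8)(0.1865) = 0.55061.

0.5506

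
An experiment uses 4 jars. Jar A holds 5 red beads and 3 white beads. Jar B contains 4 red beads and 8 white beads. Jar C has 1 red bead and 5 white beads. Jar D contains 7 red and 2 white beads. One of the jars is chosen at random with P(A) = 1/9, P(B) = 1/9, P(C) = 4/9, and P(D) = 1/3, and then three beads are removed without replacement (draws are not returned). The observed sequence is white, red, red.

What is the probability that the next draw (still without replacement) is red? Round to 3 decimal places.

Compute the likelihood of the observed sequence for each case: P(data | jar A) = (3/8)(5/7)(4/6) = 0.17857; P(data | jar B) = (8/12)(4/11)(3/10) = 0.072727; P(data | jar C) = (5/6)(1/5)(0/4) = 0; P(data | jar D) = (2/9)(7/8)(6/7) = 0.16667.
Multiplying each by its prior: 1/9 · 0.17857 = 0.019841, 1/9 · 0.072727 = 0.0080808, 4/9 · 0 = 0, 1/3 · 0.16667 = 0.055556; these sum to 0.083478.
Normalising, the posterior is P(jar A | data) = 0.23768, P(jar B | data) = 0.096802, P(jar C | data) = 0, P(jar D | data) = 0.66551.
The predictive probability is P(red next | data) = (3/5)(0.23768) + (2/9)(0.096802) + (5/6)(0.66551) = 0.71872.

0.719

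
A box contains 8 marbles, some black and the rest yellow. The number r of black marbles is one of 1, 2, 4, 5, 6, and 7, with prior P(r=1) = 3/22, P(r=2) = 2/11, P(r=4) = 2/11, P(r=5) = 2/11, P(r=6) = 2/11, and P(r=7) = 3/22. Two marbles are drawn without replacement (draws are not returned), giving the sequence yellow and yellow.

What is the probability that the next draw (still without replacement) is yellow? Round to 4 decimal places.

Compute the likelihood of the observed sequence for each case: P(data | r = 1) = (7/8)(6/7) = 3/4; P(data | r = 2) = (6/8)(5/7) = 15/28; P(data | r = 4) = (4/8)(3/7) = 3/14; P(data | r = 5) = (3/8)(2/7) = 3/28; P(data | r = 6) = (2/8)(1/7) = 1/28; P(data | r = 7) = (1/8)(0/7) = 0.
Weighting by the prior gives 3/22 · 3/4 = 9/88, 2/11 · 15/28 = 15/154, 2/11 · 3/14 = 3/77, 2/11 · 3/28 = 3/154, 2/11 · 1/28 = 1/154, 3/22 · 0 = 0; summing to 163/616.
Normalising, the posterior is P(r = 1 | data) = 63/163, P(r = 2 | data) = 60/163, P(r = 4 | data) = 24/163, P(r = 5 | data) = 12/163, P(r = 6 | data) = 4/163, P(r = 7 | data) = 0.
Averaging over the posterior, P(yellow next | data) = (5/6)(63/163) + (2/3)(60/163) + (1/3)(24/163) + (1/6)(12/163) + (0)(4/163) = 205/326.

0.6288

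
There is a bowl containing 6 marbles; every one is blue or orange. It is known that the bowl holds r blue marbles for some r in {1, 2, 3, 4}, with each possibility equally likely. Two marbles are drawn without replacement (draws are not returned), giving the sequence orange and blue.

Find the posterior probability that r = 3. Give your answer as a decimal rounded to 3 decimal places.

0.300

Under each hypothesis, the probability of the observed sequence is: P(data | r = 1) = (5/6)(1/5) = 1/6; P(data | r = 2) = (4/6)(2/5) = 4/15; P(data | r = 3) = (3/6)(3/5) = 3/10; P(data | r = 4) = (2/6)(4/5) = 4/15.
Multiplying each by its prior: 1/4 · 1/6 = 1/24, 1/4 · 4/15 = 1/15, 1/4 · 3/10 = 3/40, 1/4 · 4/15 = 1/15; these sum to 1/4.
Therefore the posterior P(r = 3 | data) = (3/40) / (1/4) = 3/10.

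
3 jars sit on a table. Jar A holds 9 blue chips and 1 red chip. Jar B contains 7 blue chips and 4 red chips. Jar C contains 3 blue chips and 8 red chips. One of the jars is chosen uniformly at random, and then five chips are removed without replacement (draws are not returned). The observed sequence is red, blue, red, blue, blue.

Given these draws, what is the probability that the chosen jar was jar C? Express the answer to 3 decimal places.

For each hypothesis, P(data | H) works out to: P(data | jar A) = (1/10)(9/9)(0/8) = 0; P(data | jar B) = (4/11)(7/10)(3/9)(6/8)(5/7) = 1/22; P(data | jar C) = (8/11)(3/10)(7/9)(2/8)(1/7) = 1/165.
Weighting by the prior gives 1/3 · 0 = 0, 1/3 · 1/22 = 1/66, 1/3 · 1/165 = 1/495; summing to 17/990.
Hence P(jar C | data) = (1/495) / (17/990) = 2/17.

0.118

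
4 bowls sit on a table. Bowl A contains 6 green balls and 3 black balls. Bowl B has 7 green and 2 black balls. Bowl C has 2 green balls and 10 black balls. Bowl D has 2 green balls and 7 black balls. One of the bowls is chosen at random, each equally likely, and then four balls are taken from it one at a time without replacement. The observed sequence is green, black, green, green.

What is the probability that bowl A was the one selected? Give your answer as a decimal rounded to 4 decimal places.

0.4615

Under each hypothesis, the probability of the observed sequence is: P(data | bowl A) = (6/9)(3/8)(5/7)(4/6) = 0.11905; P(data | bowl B) = (7/9)(2/8)(6/7)(5/6) = 0.13889; P(data | bowl C) = (2/12)(10/11)(1/10)(0/9) = 0; P(data | bowl D) = (2/9)(7/8)(1/7)(0/6) = 0.
Weighting by the prior gives 1/4 · 0.11905 = 0.029762, 1/4 · 0.13889 = 0.034722, 1/4 · 0 = 0, 1/4 · 0 = 0; with total 0.064484.
So P(bowl A | data) = (0.029762) / (0.064484) = 0.46154.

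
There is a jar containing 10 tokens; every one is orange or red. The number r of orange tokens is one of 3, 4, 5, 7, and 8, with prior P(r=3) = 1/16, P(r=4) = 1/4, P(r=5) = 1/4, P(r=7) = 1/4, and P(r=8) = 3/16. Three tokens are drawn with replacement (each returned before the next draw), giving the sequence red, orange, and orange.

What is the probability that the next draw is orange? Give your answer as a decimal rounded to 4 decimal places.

0.5947

Under each hypothesis, the probability of the observed sequence is: P(data | r = 3) = (7/10)(3/10)(3/10) = 0.063; P(data | r = 4) = (6/10)(4/10)(4/10) = 0.096; P(data | r = 5) = (5/10)(5/10)(5/10) = 0.125; P(data | r = 7) = (3/10)(7/10)(7/10) = 0.147; P(data | r = 8) = (2/10)(8/10)(8/10) = 0.128.
Weighting by the prior gives 1/16 · 0.063 = 0.0039375, 1/4 · 0.096 = 0.024, 1/4 · 0.125 = 0.03125, 1/4 · 0.147 = 0.03675, 3/16 · 0.128 = 0.024; these sum to 0.11994.
Normalising, the posterior is P(r = 3 | data) = 0.03283, P(r = 4 | data) = 0.2001, P(r = 5 | data) = 0.26055, P(r = 7 | data) = 0.30641, P(r = 8 | data) = 0.2001.
So P(orange next | data) = Σ P(orange next | H) P(H | data) = (3/10)(0.03283) + (2/5)(0.2001) + (1/2)(0.26055) + (7/10)(0.30641) + (4/5)(0.2001) = 0.59474.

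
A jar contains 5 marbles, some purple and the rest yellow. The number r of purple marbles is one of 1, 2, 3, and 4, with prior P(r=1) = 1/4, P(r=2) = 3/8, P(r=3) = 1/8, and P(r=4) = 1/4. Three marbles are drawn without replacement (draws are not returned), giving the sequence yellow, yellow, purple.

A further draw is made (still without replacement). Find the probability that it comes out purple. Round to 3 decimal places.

0.364

Compute the likelihood of the observed sequence for each case: P(data | r = 1) = (4/5)(3/4)(1/3) = 1/5; P(data | r = 2) = (3/5)(2/4)(2/3) = 1/5; P(data | r = 3) = (2/5)(1/4)(3/3) = 1/10; P(data | r = 4) = (1/5)(0/4) = 0.
Weighting by the prior gives 1/4 · 1/5 = 1/20, 3/8 · 1/5 = 3/40, 1/8 · 1/10 = 1/80, 1/4 · 0 = 0; summing to 11/80.
Normalising, the posterior is P(r = 1 | data) = 4/11, P(r = 2 | data) = 6/11, P(r = 3 | data) = 1/11, P(r = 4 | data) = 0.
Averaging over the posterior, P(purple next | data) = (0)(4/11) + (1/2)(6/11) + (1)(1/11) = 4/11.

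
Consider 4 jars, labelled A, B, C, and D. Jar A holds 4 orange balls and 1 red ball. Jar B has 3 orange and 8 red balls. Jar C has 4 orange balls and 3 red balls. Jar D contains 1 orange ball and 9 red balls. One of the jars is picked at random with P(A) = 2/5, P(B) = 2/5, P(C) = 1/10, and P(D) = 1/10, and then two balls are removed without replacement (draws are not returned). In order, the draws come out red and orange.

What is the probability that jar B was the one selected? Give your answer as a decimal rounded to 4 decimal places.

Under each hypothesis, the probability of the observed sequence is: P(data | jar A) = (1/5)(4/4) = 0.2; P(data | jar B) = (8/11)(3/10) = 0.21818; P(data | jar C) = (3/7)(4/6) = 0.28571; P(data | jar D) = (9/10)(1/9) = 0.1.
Multiplying each by its prior: 2/5 · 0.2 = 0.08, 2/5 · 0.21818 = 0.087273, 1/10 · 0.28571 = 0.028571, 1/10 · 0.1 = 0.01; these sum to 0.20584.
By Bayes' rule, P(jar B | data) = (0.087273) / (0.20584) = 0.42397.

0.4240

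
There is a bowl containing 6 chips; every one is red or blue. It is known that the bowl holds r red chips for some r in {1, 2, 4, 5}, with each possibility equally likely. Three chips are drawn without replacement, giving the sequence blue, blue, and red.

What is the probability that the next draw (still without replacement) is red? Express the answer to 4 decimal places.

For each hypothesis, P(data | H) works out to: P(data | r = 1) = (5/6)(4/5)(1/4) = 1/6; P(data | r = 2) = (4/6)(3/5)(2/4) = 1/5; P(data | r = 4) = (2/6)(1/5)(4/4) = 1/15; P(data | r = 5) = (1/6)(0/5) = 0.
The prior-weighted likelihoods are 1/4 · 1/6 = 1/24, 1/4 · 1/5 = 1/20, 1/4 · 1/15 = 1/60, 1/4 · 0 = 0; summing to 13/120.
Normalising, the posterior is P(r = 1 | data) = 5/13, P(r = 2 | data) = 6/13, P(r = 4 | data) = 2/13, P(r = 5 | data) = 0.
So P(red next | data) = Σ P(red next | H) P(H | data) = (0)(5/13) + (1/3)(6/13) + (1)(2/13) = 4/13.

0.3077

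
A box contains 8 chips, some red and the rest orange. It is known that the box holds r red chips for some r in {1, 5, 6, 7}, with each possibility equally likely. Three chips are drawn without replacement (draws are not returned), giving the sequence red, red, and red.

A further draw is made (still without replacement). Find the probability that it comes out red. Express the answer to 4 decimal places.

0.6769

Under each hypothesis, the probability of the observed sequence is: P(data | r = 1) = (1/8)(0/7) = 0; P(data | r = 5) = (5/8)(4/7)(3/6) = 5/28; P(data | r = 6) = (6/8)(5/7)(4/6) = 5/14; P(data | r = 7) = (7/8)(6/7)(5/6) = 5/8.
Weighting by the prior gives 1/4 · 0 = 0, 1/4 · 5/28 = 5/112, 1/4 · 5/14 = 5/56, 1/4 · 5/8 = 5/32; summing to 65/224.
Normalising, the posterior is P(r = 1 | data) = 0, P(r = 5 | data) = 2/13, P(r = 6 | data) = 4/13, P(r = 7 | data) = 7/13.
Averaging over the posterior, P(red next | data) = (2/5)(2/13) + (3/5)(4/13) + (4/5)(7/13) = 44/65.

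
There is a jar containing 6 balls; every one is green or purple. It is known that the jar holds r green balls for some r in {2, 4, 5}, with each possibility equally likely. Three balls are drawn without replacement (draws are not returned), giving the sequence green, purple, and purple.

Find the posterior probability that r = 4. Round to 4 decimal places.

0.2500

The likelihood of the observed sequence under each hypothesis: P(data | r = 2) = (2/6)(4/5)(3/4) = 1/5; P(data | r = 4) = (4/6)(2/5)(1/4) = 1/15; P(data | r = 5) = (5/6)(1/5)(0/4) = 0.
Weighting by the prior gives 1/3 · 1/5 = 1/15, 1/3 · 1/15 = 1/45, 1/3 · 0 = 0; with total 4/45.
Hence P(r = 4 | data) = (1/45) / (4/45) = 1/4.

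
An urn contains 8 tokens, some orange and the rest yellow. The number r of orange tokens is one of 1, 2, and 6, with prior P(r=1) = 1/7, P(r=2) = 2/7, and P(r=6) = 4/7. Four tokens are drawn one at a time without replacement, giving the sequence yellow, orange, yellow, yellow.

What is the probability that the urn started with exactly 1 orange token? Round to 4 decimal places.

0.3043

Compute the likelihood of the observed sequence for each case: P(data | r = 1) = (7/8)(1/7)(6/6)(5/5) = 1/8; P(data | r = 2) = (6/8)(2/7)(5/6)(4/5) = 1/7; P(data | r = 6) = (2/8)(6/7)(1/6)(0/5) = 0.
Multiplying each by its prior: 1/7 · 1/8 = 1/56, 2/7 · 1/7 = 2/49, 4/7 · 0 = 0; these sum to 23/392.
So P(r = 1 | data) = (1/56) / (23/392) = 7/23.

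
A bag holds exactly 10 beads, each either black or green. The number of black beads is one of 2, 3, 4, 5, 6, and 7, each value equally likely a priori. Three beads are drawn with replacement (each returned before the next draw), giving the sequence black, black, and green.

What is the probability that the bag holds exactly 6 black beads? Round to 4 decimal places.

For each hypothesis, P(data | H) works out to: P(data | r = 2) = (2/10)(2/10)(8/10) = 0.032; P(data | r = 3) = (3/10)(3/10)(7/10) = 0.063; P(data | r = 4) = (4/10)(4/10)(6/10) = 0.096; P(data | r = 5) = (5/10)(5/10)(5/10) = 0.125; P(data | r = 6) = (6/10)(6/10)(4/10) = 0.144; P(data | r = 7) = (7/10)(7/10)(3/10) = 0.147.
Multiplying each by its prior: 1/6 · 0.032 = 0.0053333, 1/6 · 0.063 = 0.0105, 1/6 · 0.096 = 0.016, 1/6 · 0.125 = 0.020833, 1/6 · 0.144 = 0.024, 1/6 · 0.147 = 0.0245; these sum to 0.10117.
Therefore the posterior P(r = 6 | data) = (0.024) / (0.10117) = 0.23723.

0.2372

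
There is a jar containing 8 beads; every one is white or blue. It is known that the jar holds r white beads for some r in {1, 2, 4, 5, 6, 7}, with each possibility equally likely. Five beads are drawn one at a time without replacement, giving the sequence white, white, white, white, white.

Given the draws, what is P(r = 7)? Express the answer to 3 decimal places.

Compute the likelihood of the observed sequence for each case: P(data | r = 1) = (1/8)(0/7) = 0; P(data | r = 2) = (2/8)(1/7)(0/6) = 0; P(data | r = 4) = (4/8)(3/7)(2/6)(1/5)(0/4) = 0; P(data | r = 5) = (5/8)(4/7)(3/6)(2/5)(1/4) = 1/56; P(data | r = 6) = (6/8)(5/7)(4/6)(3/5)(2/4) = 3/28; P(data | r = 7) = (7/8)(6/7)(5/6)(4/5)(3/4) = 3/8.
Weighting by the prior gives 1/6 · 0 = 0, 1/6 · 0 = 0, 1/6 · 0 = 0, 1/6 · 1/56 = 1/336, 1/6 · 3/28 = 1/56, 1/6 · 3/8 = 1/16; summing to 1/12.
So P(r = 7 | data) = (1/16) / (1/12) = 3/4.

0.750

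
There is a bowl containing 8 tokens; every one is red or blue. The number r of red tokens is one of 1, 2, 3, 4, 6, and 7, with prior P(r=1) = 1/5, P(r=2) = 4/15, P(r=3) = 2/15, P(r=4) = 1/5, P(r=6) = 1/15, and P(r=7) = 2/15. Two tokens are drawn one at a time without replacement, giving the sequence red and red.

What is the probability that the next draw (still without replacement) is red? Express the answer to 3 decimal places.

0.612

Under each hypothesis, the probability of the observed sequence is: P(data | r = 1) = (1/8)(0/7) = 0; P(data | r = 2) = (2/8)(1/7) = 1/28; P(data | r = 3) = (3/8)(2/7) = 3/28; P(data | r = 4) = (4/8)(3/7) = 3/14; P(data | r = 6) = (6/8)(5/7) = 15/28; P(data | r = 7) = (7/8)(6/7) = 3/4.
The prior-weighted likelihoods are 1/5 · 0 = 0, 4/15 · 1/28 = 1/105, 2/15 · 3/28 = 1/70, 1/5 · 3/14 = 3/70, 1/15 · 15/28 = 1/28, 2/15 · 3/4 = 1/10; these sum to 17/84.
Normalising, the posterior is P(r = 1 | data) = 0, P(r = 2 | data) = 4/85, P(r = 3 | data) = 6/85, P(r = 4 | data) = 18/85, P(r = 6 | data) = 3/17, P(r = 7 | data) = 42/85.
The predictive probability is P(red next | data) = (0)(4/85) + (1/6)(6/85) + (1/3)(18/85) + (2/3)(3/17) + (5/6)(42/85) = 52/85.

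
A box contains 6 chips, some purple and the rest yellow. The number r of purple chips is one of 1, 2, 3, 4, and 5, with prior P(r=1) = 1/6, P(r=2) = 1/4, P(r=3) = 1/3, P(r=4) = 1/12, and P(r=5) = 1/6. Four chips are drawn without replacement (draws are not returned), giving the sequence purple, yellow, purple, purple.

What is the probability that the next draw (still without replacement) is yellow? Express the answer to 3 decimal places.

Compute the likelihood of the observed sequence for each case: P(data | r = 1) = (1/6)(5/5)(0/4) = 0; P(data | r = 2) = (2/6)(4/5)(1/4)(0/3) = 0; P(data | r = 3) = (3/6)(3/5)(2/4)(1/3) = 1/20; P(data | r = 4) = (4/6)(2/5)(3/4)(2/3) = 2/15; P(data | r = 5) = (5/6)(1/5)(4/4)(3/3) = 1/6.
Weighting by the prior gives 1/6 · 0 = 0, 1/4 · 0 = 0, 1/3 · 1/20 = 1/60, 1/12 · 2/15 = 1/90, 1/6 · 1/6 = 1/36; these sum to 1/18.
Normalising, the posterior is P(r = 1 | data) = 0, P(r = 2 | data) = 0, P(r = 3 | data) = 3/10, P(r = 4 | data) = 1/5, P(r = 5 | data) = 1/2.
Averaging over the posterior, P(yellow next | data) = (1)(3/10) + (1/2)(1/5) + (0)(1/2) = 2/5.

0.400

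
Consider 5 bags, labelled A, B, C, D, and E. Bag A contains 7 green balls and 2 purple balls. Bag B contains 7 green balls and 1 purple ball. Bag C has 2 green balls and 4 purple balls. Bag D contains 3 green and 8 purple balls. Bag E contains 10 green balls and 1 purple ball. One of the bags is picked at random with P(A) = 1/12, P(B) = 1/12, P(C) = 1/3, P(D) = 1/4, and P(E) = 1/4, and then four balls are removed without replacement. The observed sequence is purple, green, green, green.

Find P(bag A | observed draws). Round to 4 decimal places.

For each hypothesis, P(data | H) works out to: P(data | bag A) = (2/9)(7/8)(6/7)(5/6) = 0.13889; P(data | bag B) = (1/8)(7/7)(6/6)(5/5) = 0.125; P(data | bag C) = (4/6)(2/5)(1/4)(0/3) = 0; P(data | bag D) = (8/11)(3/10)(2/9)(1/8) = 0.0060606; P(data | bag E) = (1/11)(10/10)(9/9)(8/8) = 0.090909.
Weighting by the prior gives 1/12 · 0.13889 = 0.011574, 1/12 · 0.125 = 0.010417, 1/3 · 0 = 0, 1/4 · 0.0060606 = 0.0015152, 1/4 · 0.090909 = 0.022727; with total 0.046233.
By Bayes' rule, P(bag A | data) = (0.011574) / (0.046233) = 0.25034.

0.2503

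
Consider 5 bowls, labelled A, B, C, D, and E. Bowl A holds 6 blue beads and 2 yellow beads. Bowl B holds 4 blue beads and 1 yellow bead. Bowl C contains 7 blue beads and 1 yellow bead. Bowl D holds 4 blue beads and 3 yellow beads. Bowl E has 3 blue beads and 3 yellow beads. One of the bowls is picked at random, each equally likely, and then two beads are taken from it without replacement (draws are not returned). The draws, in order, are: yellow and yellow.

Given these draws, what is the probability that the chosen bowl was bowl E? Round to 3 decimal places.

0.528

The likelihood of the observed sequence under each hypothesis: P(data | bowl A) = (2/8)(1/7) = 1/28; P(data | bowl B) = (1/5)(0/4) = 0; P(data | bowl C) = (1/8)(0/7) = 0; P(data | bowl D) = (3/7)(2/6) = 1/7; P(data | bowl E) = (3/6)(2/5) = 1/5.
Weighting by the prior gives 1/5 · 1/28 = 1/140, 1/5 · 0 = 0, 1/5 · 0 = 0, 1/5 · 1/7 = 1/35, 1/5 · 1/5 = 1/25; summing to 53/700.
So P(bowl E | data) = (1/25) / (53/700) = 28/53.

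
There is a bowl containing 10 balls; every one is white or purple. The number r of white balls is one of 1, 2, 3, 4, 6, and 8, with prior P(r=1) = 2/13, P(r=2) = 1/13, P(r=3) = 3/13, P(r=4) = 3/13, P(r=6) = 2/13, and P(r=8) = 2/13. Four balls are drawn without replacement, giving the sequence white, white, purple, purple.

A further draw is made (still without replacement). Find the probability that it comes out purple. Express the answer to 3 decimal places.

0.589

For each hypothesis, P(data | H) works out to: P(data | r = 1) = (1/10)(0/9) = 0; P(data | r = 2) = (2/10)(1/9)(8/8)(7/7) = 0.022222; P(data | r = 3) = (3/10)(2/9)(7/8)(6/7) = 0.05; P(data | r = 4) = (4/10)(3/9)(6/8)(5/7) = 0.071429; P(data | r = 6) = (6/10)(5/9)(4/8)(3/7) = 0.071429; P(data | r = 8) = (8/10)(7/9)(2/8)(1/7) = 0.022222.
The prior-weighted likelihoods are 2/13 · 0 = 0, 1/13 · 0.022222 = 0.0017094, 3/13 · 0.05 = 0.011538, 3/13 · 0.071429 = 0.016484, 2/13 · 0.071429 = 0.010989, 2/13 · 0.022222 = 0.0034188; with total 0.044139.
The posterior is then P(r = 1 | data) = 0, P(r = 2 | data) = 0.038728, P(r = 3 | data) = 0.26141, P(r = 4 | data) = 0.37344, P(r = 6 | data) = 0.24896, P(r = 8 | data) = 0.077455.
So P(purple next | data) = Σ P(purple next | H) P(H | data) = (1)(0.038728) + (5/6)(0.26141) + (2/3)(0.37344) + (1/3)(0.24896) + (0)(0.077455) = 0.58852.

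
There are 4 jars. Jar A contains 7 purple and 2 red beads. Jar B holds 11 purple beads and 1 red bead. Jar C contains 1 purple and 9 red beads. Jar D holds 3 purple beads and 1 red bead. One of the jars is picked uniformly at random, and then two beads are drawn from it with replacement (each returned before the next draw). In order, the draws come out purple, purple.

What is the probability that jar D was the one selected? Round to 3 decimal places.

Compute the likelihood of the observed sequence for each case: P(data | jar A) = (7/9)(7/9) = 0.60494; P(data | jar B) = (11/12)(11/12) = 0.84028; P(data | jar C) = (1/10)(1/10) = 0.01; P(data | jar D) = (3/4)(3/4) = 0.5625.
The prior-weighted likelihoods are 1/4 · 0.60494 = 0.15123, 1/4 · 0.84028 = 0.21007, 1/4 · 0.01 = 0.0025, 1/4 · 0.5625 = 0.14062; these sum to 0.50443.
Therefore the posterior P(jar D | data) = (0.14062) / (0.50443) = 0.27878.

0.279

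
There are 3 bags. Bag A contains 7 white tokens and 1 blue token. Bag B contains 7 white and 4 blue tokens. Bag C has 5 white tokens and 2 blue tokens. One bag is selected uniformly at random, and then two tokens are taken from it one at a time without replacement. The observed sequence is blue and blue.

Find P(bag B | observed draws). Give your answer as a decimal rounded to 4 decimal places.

0.6961

Under each hypothesis, the probability of the observed sequence is: P(data | bag A) = (1/8)(0/7) = 0; P(data | bag B) = (4/11)(3/10) = 0.10909; P(data | bag C) = (2/7)(1/6) = 0.047619.
The prior-weighted likelihoods are 1/3 · 0 = 0, 1/3 · 0.10909 = 0.036364, 1/3 · 0.047619 = 0.015873; these sum to 0.052237.
By Bayes' rule, P(bag B | data) = (0.036364) / (0.052237) = 0.69613.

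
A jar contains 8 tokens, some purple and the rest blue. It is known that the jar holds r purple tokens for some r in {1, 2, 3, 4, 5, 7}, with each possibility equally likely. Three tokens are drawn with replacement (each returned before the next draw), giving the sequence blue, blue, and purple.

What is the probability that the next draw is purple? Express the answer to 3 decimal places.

For each hypothesis, P(data | H) works out to: P(data | r = 1) = (7/8)(7/8)(1/8) = 0.095703; P(data | r = 2) = (6/8)(6/8)(2/8) = 0.14062; P(data | r = 3) = (5/8)(5/8)(3/8) = 0.14648; P(data | r = 4) = (4/8)(4/8)(4/8) = 0.125; P(data | r = 5) = (3/8)(3/8)(5/8) = 0.087891; P(data | r = 7) = (1/8)(1/8)(7/8) = 0.013672.
Multiplying each by its prior: 1/6 · 0.095703 = 0.015951, 1/6 · 0.14062 = 0.023438, 1/6 · 0.14648 = 0.024414, 1/6 · 0.125 = 0.020833, 1/6 · 0.087891 = 0.014648, 1/6 · 0.013672 = 0.0022786; these sum to 0.10156.
Normalising, the posterior is P(r = 1 | data) = 0.15705, P(r = 2 | data) = 0.23077, P(r = 3 | data) = 0.24038, P(r = 4 | data) = 0.20513, P(r = 5 | data) = 0.14423, P(r = 7 | data) = 0.022436.
Averaging over the posterior, P(purple next | data) = (1/8)(0.15705) + (1/4)(0.23077) + (3/8)(0.24038) + (1/2)(0.20513) + (5/8)(0.14423) + (7/8)(0.022436) = 0.37981.

0.380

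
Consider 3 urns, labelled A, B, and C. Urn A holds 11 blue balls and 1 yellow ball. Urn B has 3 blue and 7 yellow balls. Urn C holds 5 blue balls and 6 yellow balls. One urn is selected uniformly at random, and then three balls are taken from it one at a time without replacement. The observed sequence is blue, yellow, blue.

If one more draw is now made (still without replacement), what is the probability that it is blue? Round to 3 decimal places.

0.522

Under each hypothesis, the probability of the observed sequence is: P(data | urn A) = (11/12)(1/11)(10/10) = 0.083333; P(data | urn B) = (3/10)(7/9)(2/8) = 0.058333; P(data | urn C) = (5/11)(6/10)(4/9) = 0.12121.
Multiplying each by its prior: 1/3 · 0.083333 = 0.027778, 1/3 · 0.058333 = 0.019444, 1/3 · 0.12121 = 0.040404; summing to 0.087626.
Normalising, the posterior is P(urn A | data) = 0.317, P(urn B | data) = 0.2219, P(urn C | data) = 0.4611.
Averaging over the posterior, P(blue next | data) = (1)(0.317) + (1/7)(0.2219) + (3/8)(0.4611) = 0.52161.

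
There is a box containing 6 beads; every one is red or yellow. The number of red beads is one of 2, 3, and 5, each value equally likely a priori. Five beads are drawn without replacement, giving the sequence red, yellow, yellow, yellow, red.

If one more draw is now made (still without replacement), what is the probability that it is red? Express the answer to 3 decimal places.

0.429

For each hypothesis, P(data | H) works out to: P(data | r = 2) = (2/6)(4/5)(3/4)(2/3)(1/2) = 1/15; P(data | r = 3) = (3/6)(3/5)(2/4)(1/3)(2/2) = 1/20; P(data | r = 5) = (5/6)(1/5)(0/4) = 0.
Multiplying each by its prior: 1/3 · 1/15 = 1/45, 1/3 · 1/20 = 1/60, 1/3 · 0 = 0; with total 7/180.
Dividing through by the total gives posterior P(r = 2 | data) = 4/7, P(r = 3 | data) = 3/7, P(r = 5 | data) = 0.
The predictive probability is P(red next | data) = (0)(4/7) + (1)(3/7) = 3/7.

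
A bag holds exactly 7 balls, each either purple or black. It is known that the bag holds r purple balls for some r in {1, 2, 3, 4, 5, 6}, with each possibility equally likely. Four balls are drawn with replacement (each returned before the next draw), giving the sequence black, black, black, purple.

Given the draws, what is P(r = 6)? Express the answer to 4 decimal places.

0.0074

For each hypothesis, P(data | H) works out to: P(data | r = 1) = (6/7)(6/7)(6/7)(1/7) = 0.089963; P(data | r = 2) = (5/7)(5/7)(5/7)(2/7) = 0.10412; P(data | r = 3) = (4/7)(4/7)(4/7)(3/7) = 0.079967; P(data | r = 4) = (3/7)(3/7)(3/7)(4/7) = 0.044981; P(data | r = 5) = (2/7)(2/7)(2/7)(5/7) = 0.01666; P(data | r = 6) = (1/7)(1/7)(1/7)(6/7) = 0.002499.
The prior-weighted likelihoods are 1/6 · 0.089963 = 0.014994, 1/6 · 0.10412 = 0.017354, 1/6 · 0.079967 = 0.013328, 1/6 · 0.044981 = 0.0074969, 1/6 · 0.01666 = 0.0027766, 1/6 · 0.002499 = 0.00041649; with total 0.056365.
Therefore the posterior P(r = 6 | data) = (0.00041649) / (0.056365) = 0.0073892.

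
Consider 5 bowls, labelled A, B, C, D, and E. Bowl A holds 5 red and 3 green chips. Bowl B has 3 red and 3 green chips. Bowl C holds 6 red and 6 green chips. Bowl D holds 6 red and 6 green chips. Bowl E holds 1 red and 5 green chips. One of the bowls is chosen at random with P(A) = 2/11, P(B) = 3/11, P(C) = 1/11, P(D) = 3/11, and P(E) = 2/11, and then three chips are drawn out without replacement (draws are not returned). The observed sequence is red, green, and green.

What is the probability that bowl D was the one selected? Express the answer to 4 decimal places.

Under each hypothesis, the probability of the observed sequence is: P(data | bowl A) = (5/8)(3/7)(2/6) = 0.089286; P(data | bowl B) = (3/6)(3/5)(2/4) = 0.15; P(data | bowl C) = (6/12)(6/11)(5/10) = 0.13636; P(data | bowl D) = (6/12)(6/11)(5/10) = 0.13636; P(data | bowl E) = (1/6)(5/5)(4/4) = 0.16667.
The prior-weighted likelihoods are 2/11 · 0.089286 = 0.016234, 3/11 · 0.15 = 0.040909, 1/11 · 0.13636 = 0.012397, 3/11 · 0.13636 = 0.03719, 2/11 · 0.16667 = 0.030303; with total 0.13703.
Hence P(bowl D | data) = (0.03719) / (0.13703) = 0.2714.

0.2714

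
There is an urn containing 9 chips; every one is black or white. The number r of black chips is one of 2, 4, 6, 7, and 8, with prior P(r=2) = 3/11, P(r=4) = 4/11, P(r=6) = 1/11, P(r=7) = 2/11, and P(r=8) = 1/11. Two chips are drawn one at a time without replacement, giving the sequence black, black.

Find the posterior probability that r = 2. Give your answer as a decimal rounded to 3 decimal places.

For each hypothesis, P(data | H) works out to: P(data | r = 2) = (2/9)(1/8) = 1/36; P(data | r = 4) = (4/9)(3/8) = 1/6; P(data | r = 6) = (6/9)(5/8) = 5/12; P(data | r = 7) = (7/9)(6/8) = 7/12; P(data | r = 8) = (8/9)(7/8) = 7/9.
Multiplying each by its prior: 3/11 · 1/36 = 1/132, 4/11 · 1/6 = 2/33, 1/11 · 5/12 = 5/132, 2/11 · 7/12 = 7/66, 1/11 · 7/9 = 7/99; summing to 28/99.
So P(r = 2 | data) = (1/132) / (28/99) = 3/112.

0.027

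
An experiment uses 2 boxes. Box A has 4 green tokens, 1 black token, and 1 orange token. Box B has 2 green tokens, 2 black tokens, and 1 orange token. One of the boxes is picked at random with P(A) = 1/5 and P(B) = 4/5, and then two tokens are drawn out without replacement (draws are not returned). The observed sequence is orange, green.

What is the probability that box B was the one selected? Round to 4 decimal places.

0.7500

The likelihood of the observed sequence under each hypothesis: P(data | box A) = (1/6)(4/5) = 2/15; P(data | box B) = (1/5)(2/4) = 1/10.
The prior-weighted likelihoods are 1/5 · 2/15 = 2/75, 4/5 · 1/10 = 2/25; these sum to 8/75.
So P(box B | data) = (2/25) / (8/75) = 3/4.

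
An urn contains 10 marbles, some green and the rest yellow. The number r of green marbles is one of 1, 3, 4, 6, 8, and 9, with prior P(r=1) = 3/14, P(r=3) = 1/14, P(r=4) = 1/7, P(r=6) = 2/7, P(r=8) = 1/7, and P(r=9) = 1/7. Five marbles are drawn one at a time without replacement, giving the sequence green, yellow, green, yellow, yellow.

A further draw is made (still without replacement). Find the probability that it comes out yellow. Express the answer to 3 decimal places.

Under each hypothesis, the probability of the observed sequence is: P(data | r = 1) = (1/10)(9/9)(0/8) = 0; P(data | r = 3) = (3/10)(7/9)(2/8)(6/7)(5/6) = 1/24; P(data | r = 4) = (4/10)(6/9)(3/8)(5/7)(4/6) = 1/21; P(data | r = 6) = (6/10)(4/9)(5/8)(3/7)(2/6) = 1/42; P(data | r = 8) = (8/10)(2/9)(7/8)(1/7)(0/6) = 0; P(data | r = 9) = (9/10)(1/9)(8/8)(0/7) = 0.
Multiplying each by its prior: 3/14 · 0 = 0, 1/14 · 1/24 = 1/336, 1/7 · 1/21 = 1/147, 2/7 · 1/42 = 1/147, 1/7 · 0 = 0, 1/7 · 0 = 0; these sum to 13/784.
Normalising, the posterior is P(r = 1 | data) = 0, P(r = 3 | data) = 7/39, P(r = 4 | data) = 16/39, P(r = 6 | data) = 16/39, P(r = 8 | data) = 0, P(r = 9 | data) = 0.
The predictive probability is P(yellow next | data) = (4/5)(7/39) + (3/5)(16/39) + (1/5)(16/39) = 92/195.

0.472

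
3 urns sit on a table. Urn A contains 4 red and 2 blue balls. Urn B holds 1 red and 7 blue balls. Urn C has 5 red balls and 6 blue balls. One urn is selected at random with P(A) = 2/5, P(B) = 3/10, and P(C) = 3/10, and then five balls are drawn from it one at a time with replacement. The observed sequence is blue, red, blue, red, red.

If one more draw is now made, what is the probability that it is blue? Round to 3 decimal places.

0.425

Compute the likelihood of the observed sequence for each case: P(data | urn A) = (2/6)(4/6)(2/6)(4/6)(4/6) = 0.032922; P(data | urn B) = (7/8)(1/8)(7/8)(1/8)(1/8) = 0.0014954; P(data | urn C) = (6/11)(5/11)(6/11)(5/11)(5/11) = 0.027941.
The prior-weighted likelihoods are 2/5 · 0.032922 = 0.013169, 3/10 · 0.0014954 = 0.00044861, 3/10 · 0.027941 = 0.0083824; these sum to 0.022.
The posterior is then P(urn A | data) = 0.59858, P(urn B | data) = 0.020392, P(urn C | data) = 0.38102.
The predictive probability is P(blue next | data) = (1/3)(0.59858) + (7/8)(0.020392) + (6/11)(0.38102) = 0.4252.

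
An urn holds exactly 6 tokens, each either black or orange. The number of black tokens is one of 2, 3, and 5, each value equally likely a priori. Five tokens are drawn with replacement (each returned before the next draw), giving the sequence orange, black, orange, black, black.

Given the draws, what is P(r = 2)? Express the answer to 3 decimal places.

0.258

The likelihood of the observed sequence under each hypothesis: P(data | r = 2) = (4/6)(2/6)(4/6)(2/6)(2/6) = 0.016461; P(data | r = 3) = (3/6)(3/6)(3/6)(3/6)(3/6) = 0.03125; P(data | r = 5) = (1/6)(5/6)(1/6)(5/6)(5/6) = 0.016075.
Weighting by the prior gives 1/3 · 0.016461 = 0.005487, 1/3 · 0.03125 = 0.010417, 1/3 · 0.016075 = 0.0053584; these sum to 0.021262.
By Bayes' rule, P(r = 2 | data) = (0.005487) / (0.021262) = 0.25806.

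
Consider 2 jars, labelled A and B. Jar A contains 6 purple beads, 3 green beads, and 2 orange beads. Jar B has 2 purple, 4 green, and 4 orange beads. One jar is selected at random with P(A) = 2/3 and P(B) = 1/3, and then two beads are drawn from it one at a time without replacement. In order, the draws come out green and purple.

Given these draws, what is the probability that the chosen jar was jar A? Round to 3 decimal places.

For each hypothesis, P(data | H) works out to: P(data | jar A) = (3/11)(6/10) = 0.16364; P(data | jar B) = (4/10)(2/9) = 0.088889.
The prior-weighted likelihoods are 2/3 · 0.16364 = 0.10909, 1/3 · 0.088889 = 0.02963; with total 0.13872.
Therefore the posterior P(jar A | data) = (0.10909) / (0.13872) = 0.78641.

0.786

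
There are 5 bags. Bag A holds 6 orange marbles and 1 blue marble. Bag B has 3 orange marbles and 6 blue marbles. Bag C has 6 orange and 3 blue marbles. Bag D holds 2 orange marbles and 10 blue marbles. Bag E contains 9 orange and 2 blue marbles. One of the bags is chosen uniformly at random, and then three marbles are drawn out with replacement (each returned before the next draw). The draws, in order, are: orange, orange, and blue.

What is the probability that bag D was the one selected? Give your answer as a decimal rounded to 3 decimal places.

0.049

Under each hypothesis, the probability of the observed sequence is: P(data | bag A) = (6/7)(6/7)(1/7) = 0.10496; P(data | bag B) = (3/9)(3/9)(6/9) = 0.074074; P(data | bag C) = (6/9)(6/9)(3/9) = 0.14815; P(data | bag D) = (2/12)(2/12)(10/12) = 0.023148; P(data | bag E) = (9/11)(9/11)(2/11) = 0.12171.
The prior-weighted likelihoods are 1/5 · 0.10496 = 0.020991, 1/5 · 0.074074 = 0.014815, 1/5 · 0.14815 = 0.02963, 1/5 · 0.023148 = 0.0046296, 1/5 · 0.12171 = 0.024343; summing to 0.094408.
So P(bag D | data) = (0.0046296) / (0.094408) = 0.049039.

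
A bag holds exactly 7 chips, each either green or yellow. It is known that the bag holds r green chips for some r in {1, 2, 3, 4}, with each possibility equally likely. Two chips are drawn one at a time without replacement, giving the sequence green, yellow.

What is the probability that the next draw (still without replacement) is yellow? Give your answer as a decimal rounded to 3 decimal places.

0.650

Compute the likelihood of the observed sequence for each case: P(data | r = 1) = (1/7)(6/6) = 1/7; P(data | r = 2) = (2/7)(5/6) = 5/21; P(data | r = 3) = (3/7)(4/6) = 2/7; P(data | r = 4) = (4/7)(3/6) = 2/7.
The prior-weighted likelihoods are 1/4 · 1/7 = 1/28, 1/4 · 5/21 = 5/84, 1/4 · 2/7 = 1/14, 1/4 · 2/7 = 1/14; with total 5/21.
The posterior is then P(r = 1 | data) = 3/20, P(r = 2 | data) = 1/4, P(r = 3 | data) = 3/10, P(r = 4 | data) = 3/10.
Averaging over the posterior, P(yellow next | data) = (1)(3/20) + (4/5)(1/4) + (3/5)(3/10) + (2/5)(3/10) = 13/20.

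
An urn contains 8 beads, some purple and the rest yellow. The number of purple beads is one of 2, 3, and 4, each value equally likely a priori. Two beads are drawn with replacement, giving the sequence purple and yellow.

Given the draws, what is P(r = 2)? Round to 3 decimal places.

The likelihood of the observed sequence under each hypothesis: P(data | r = 2) = (2/8)(6/8) = 3/16; P(data | r = 3) = (3/8)(5/8) = 15/64; P(data | r = 4) = (4/8)(4/8) = 1/4.
Multiplying each by its prior: 1/3 · 3/16 = 1/16, 1/3 · 15/64 = 5/64, 1/3 · 1/4 = 1/12; summing to 43/192.
By Bayes' rule, P(r = 2 | data) = (1/16) / (43/192) = 12/43.

0.279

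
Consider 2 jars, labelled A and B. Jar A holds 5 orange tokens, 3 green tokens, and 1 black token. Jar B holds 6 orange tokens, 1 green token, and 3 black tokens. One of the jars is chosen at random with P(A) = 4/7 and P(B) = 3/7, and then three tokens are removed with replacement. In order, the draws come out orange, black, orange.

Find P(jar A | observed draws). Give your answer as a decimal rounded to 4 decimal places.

0.2974

For each hypothesis, P(data | H) works out to: P(data | jar A) = (5/9)(1/9)(5/9) = 0.034294; P(data | jar B) = (6/10)(3/10)(6/10) = 0.108.
Weighting by the prior gives 4/7 · 0.034294 = 0.019596, 3/7 · 0.108 = 0.046286; with total 0.065882.
Therefore the posterior P(jar A | data) = (0.019596) / (0.065882) = 0.29745.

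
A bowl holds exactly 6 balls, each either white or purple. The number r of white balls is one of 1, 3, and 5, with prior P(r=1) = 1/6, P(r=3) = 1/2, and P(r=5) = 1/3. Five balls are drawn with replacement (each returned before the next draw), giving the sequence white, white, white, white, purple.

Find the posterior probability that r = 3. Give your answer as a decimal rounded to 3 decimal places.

0.367

The likelihood of the observed sequence under each hypothesis: P(data | r = 1) = (1/6)(1/6)(1/6)(1/6)(5/6) = 0.000643; P(data | r = 3) = (3/6)(3/6)(3/6)(3/6)(3/6) = 0.03125; P(data | r = 5) = (5/6)(5/6)(5/6)(5/6)(1/6) = 0.080376.
Weighting by the prior gives 1/6 · 0.000643 = 0.00010717, 1/2 · 0.03125 = 0.015625, 1/3 · 0.080376 = 0.026792; these sum to 0.042524.
So P(r = 3 | data) = (0.015625) / (0.042524) = 0.36744.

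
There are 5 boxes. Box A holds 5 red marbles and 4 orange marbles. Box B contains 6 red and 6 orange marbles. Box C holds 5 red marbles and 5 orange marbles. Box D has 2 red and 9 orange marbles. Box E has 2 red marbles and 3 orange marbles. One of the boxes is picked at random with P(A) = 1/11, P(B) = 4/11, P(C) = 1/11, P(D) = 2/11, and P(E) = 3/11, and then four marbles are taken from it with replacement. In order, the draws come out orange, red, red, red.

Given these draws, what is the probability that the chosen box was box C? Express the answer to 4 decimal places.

Under each hypothesis, the probability of the observed sequence is: P(data | box A) = (4/9)(5/9)(5/9)(5/9) = 0.076208; P(data | box B) = (6/12)(6/12)(6/12)(6/12) = 0.0625; P(data | box C) = (5/10)(5/10)(5/10)(5/10) = 0.0625; P(data | box D) = (9/11)(2/11)(2/11)(2/11) = 0.0049177; P(data | box E) = (3/5)(2/5)(2/5)(2/5) = 0.0384.
Weighting by the prior gives 1/11 · 0.076208 = 0.006928, 4/11 · 0.0625 = 0.022727, 1/11 · 0.0625 = 0.0056818, 2/11 · 0.0049177 = 0.00089413, 3/11 · 0.0384 = 0.010473; these sum to 0.046704.
Hence P(box C | data) = (0.0056818) / (0.046704) = 0.12166.

0.1217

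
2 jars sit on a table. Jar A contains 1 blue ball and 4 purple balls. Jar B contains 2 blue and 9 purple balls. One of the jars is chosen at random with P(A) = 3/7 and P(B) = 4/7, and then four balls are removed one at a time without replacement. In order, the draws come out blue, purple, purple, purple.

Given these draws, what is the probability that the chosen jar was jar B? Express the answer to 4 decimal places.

0.4590

For each hypothesis, P(data | H) works out to: P(data | jar A) = (1/5)(4/4)(3/3)(2/2) = 1/5; P(data | jar B) = (2/11)(9/10)(8/9)(7/8) = 7/55.
The prior-weighted likelihoods are 3/7 · 1/5 = 3/35, 4/7 · 7/55 = 4/55; summing to 61/385.
Therefore the posterior P(jar B | data) = (4/55) / (61/385) = 28/61.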